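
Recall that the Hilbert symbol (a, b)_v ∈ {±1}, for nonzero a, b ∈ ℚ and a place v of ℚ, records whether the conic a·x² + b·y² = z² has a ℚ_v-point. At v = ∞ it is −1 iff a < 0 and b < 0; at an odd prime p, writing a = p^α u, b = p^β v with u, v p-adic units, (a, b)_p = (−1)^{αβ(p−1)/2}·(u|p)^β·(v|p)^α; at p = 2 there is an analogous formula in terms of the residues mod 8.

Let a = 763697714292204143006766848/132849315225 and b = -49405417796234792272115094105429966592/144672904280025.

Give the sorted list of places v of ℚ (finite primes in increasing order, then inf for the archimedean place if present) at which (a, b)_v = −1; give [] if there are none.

(a, b) ≡ (10127, -162320743) mod (ℚ^×)²; places V = {2, 3, 5, 7, 11, 13, 17, 19, 29, 31, 41, 43, 47, ∞}.
(a,b)_43: α=2, u≡32; β=3, v≡26 (mod 43); (32|43)=-1, (26|43)=-1; sign (−1)^0·-1^3·-1^2 = -1.
(a,b)_3: α=-2, u≡2; β=-4, v≡2 (mod 3); (2|3)=-1, (2|3)=-1; sign (−1)^0·-1^-4·-1^-2 = +1.
(a,b)_41: α=3, u≡32; β=4, v≡25 (mod 41); (32|41)=+1, (25|41)=+1; sign (−1)^0·+1^4·+1^3 = +1.
(a,b)_7: α=4, u≡6; β=8, v≡3 (mod 7); (6|7)=-1, (3|7)=-1; sign (−1)^0·-1^8·-1^4 = +1.
(a,b)_17: α=2, u≡12; β=3, v≡13 (mod 17); (12|17)=-1, (13|17)=+1; sign (−1)^0·-1^3·+1^2 = -1.
(a,b)_5: α=-2, u≡2; β=-2, v≡3 (mod 5); (2|5)=-1, (3|5)=-1; sign (−1)^0·-1^-2·-1^-2 = +1.
(a,b)_∞: sgn(10127)=+, sgn(-162320743)=−, so +1.
(a,b)_31: α=2, u≡13; β=3, v≡12 (mod 31); (13|31)=-1, (12|31)=-1; sign (−1)^0·-1^3·-1^2 = -1.
(a,b)_19: α=1, u≡5; β=1, v≡5 (mod 19); (5|19)=+1, (5|19)=+1; sign (−1)^1·+1^1·+1^1 = -1.
(a,b)_11: α=-2, u≡6; β=-4, v≡9 (mod 11); (6|11)=-1, (9|11)=+1; sign (−1)^0·-1^-4·+1^-2 = +1.
(a,b)_2: α=8, β=8; u≡7, v≡1 (mod 8); ε(u)ε(v)=1·0, αω(v)=8·0, βω(u)=8·0; sum ≡ 0  ⇒  +1.
(a,b)_13: α=3, u≡12; β=3, v≡3 (mod 13); (12|13)=+1, (3|13)=+1; sign (−1)^0·+1^3·+1^3 = +1.
(a,b)_29: α=2, u≡6; β=3, v≡5 (mod 29); (6|29)=+1, (5|29)=+1; sign (−1)^0·+1^3·+1^2 = +1.
(a,b)_47: α=-4, u≡43; β=-4, v≡8 (mod 47); (43|47)=-1, (8|47)=+1; sign (−1)^0·-1^-4·+1^-4 = +1.
Ram(10127, -162320743) = {17, 19, 31, 43}; no ℚ_17-point on the conic.

[17, 19, 31, 43]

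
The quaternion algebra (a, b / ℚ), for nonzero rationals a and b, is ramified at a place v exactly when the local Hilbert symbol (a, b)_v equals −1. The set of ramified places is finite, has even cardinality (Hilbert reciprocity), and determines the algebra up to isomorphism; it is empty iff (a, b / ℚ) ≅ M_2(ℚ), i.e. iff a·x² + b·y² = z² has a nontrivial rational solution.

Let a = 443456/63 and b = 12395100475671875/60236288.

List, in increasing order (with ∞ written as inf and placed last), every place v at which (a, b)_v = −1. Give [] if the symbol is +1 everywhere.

[2, 7]

(a, b) ≡ (287, 33046) mod (ℚ^×)²; places V = {2, 3, 5, 7, 13, 31, 41, ∞}.
(a,b)_13: α=2, u≡1; β=5, v≡8 (mod 13); (1|13)=+1, (8|13)=-1; sign (−1)^0·+1^5·-1^2 = +1.
(a,b)_7: α=-1, u≡3; β=-6, v≡3 (mod 7); (3|7)=-1, (3|7)=-1; sign (−1)^0·-1^-6·-1^-1 = -1.
(a,b)_∞: sgn(287)=+, sgn(33046)=+, so +1.
(a,b)_2: α=6, β=-9; u≡7, v≡3 (mod 8); ε(u)ε(v)=1·1, αω(v)=6·1, βω(u)=-9·0; sum ≡ 1  ⇒  -1.
(a,b)_31: α=0, u≡1; β=1, v≡24 (mod 31); (1|31)=+1, (24|31)=-1; sign (−1)^0·+1^1·-1^0 = +1.
(a,b)_5: α=0, u≡2; β=6, v≡1 (mod 5); (2|5)=-1, (1|5)=+1; sign (−1)^0·-1^6·+1^0 = +1.
(a,b)_41: α=1, u≡22; β=3, v≡29 (mod 41); (22|41)=-1, (29|41)=-1; sign (−1)^0·-1^3·-1^1 = +1.
(a,b)_3: α=-2, u≡2; β=0, v≡1 (mod 3); (2|3)=-1, (1|3)=+1; sign (−1)^0·-1^0·+1^-2 = +1.
Ram(287, 33046) = {2, 7}; no ℚ_2-point on the conic.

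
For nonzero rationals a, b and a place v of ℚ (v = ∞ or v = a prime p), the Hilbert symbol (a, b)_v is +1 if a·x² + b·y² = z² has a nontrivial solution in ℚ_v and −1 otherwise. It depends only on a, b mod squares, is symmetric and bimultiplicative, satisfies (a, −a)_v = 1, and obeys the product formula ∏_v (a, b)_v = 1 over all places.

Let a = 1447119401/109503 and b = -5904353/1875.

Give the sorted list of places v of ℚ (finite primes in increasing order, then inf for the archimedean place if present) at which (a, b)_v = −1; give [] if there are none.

(a, b) ≡ (1881607, -2139) mod (ℚ^×)²; places V = {2, 3, 5, 7, 13, 19, 23, 29, 31, ∞}.
(a,b)_∞: sgn(1881607)=+, sgn(-2139)=−, so +1.
(a,b)_31: α=1, u≡21; β=1, v≡29 (mod 31); (21|31)=-1, (29|31)=-1; sign (−1)^1·-1^1·-1^1 = -1.
(a,b)_19: α=2, u≡13; β=0, v≡14 (mod 19); (13|19)=-1, (14|19)=-1; sign (−1)^0·-1^0·-1^2 = +1.
(a,b)_5: α=0, u≡2; β=-4, v≡4 (mod 5); (2|5)=-1, (4|5)=+1; sign (−1)^0·-1^-4·+1^0 = +1.
(a,b)_23: α=-3, u≡20; β=1, v≡7 (mod 23); (20|23)=-1, (7|23)=-1; sign (−1)^1·-1^1·-1^-3 = -1.
(a,b)_7: α=3, u≡1; β=2, v≡6 (mod 7); (1|7)=+1, (6|7)=-1; sign (−1)^0·+1^2·-1^3 = -1.
(a,b)_3: α=-2, u≡1; β=-1, v≡1 (mod 3); (1|3)=+1, (1|3)=+1; sign (−1)^0·+1^-1·+1^-2 = +1.
(a,b)_29: α=1, u≡8; β=0, v≡4 (mod 29); (8|29)=-1, (4|29)=+1; sign (−1)^0·-1^0·+1^1 = +1.
(a,b)_2: α=0, β=0; u≡7, v≡5 (mod 8); ε(u)ε(v)=1·0, αω(v)=0·1, βω(u)=0·0; sum ≡ 0  ⇒  +1.
(a,b)_13: α=1, u≡12; β=2, v≡11 (mod 13); (12|13)=+1, (11|13)=-1; sign (−1)^0·+1^2·-1^1 = -1.
Ram(1881607, -2139) = {7, 13, 23, 31}; no ℚ_7-point on the conic.

[7, 13, 23, 31]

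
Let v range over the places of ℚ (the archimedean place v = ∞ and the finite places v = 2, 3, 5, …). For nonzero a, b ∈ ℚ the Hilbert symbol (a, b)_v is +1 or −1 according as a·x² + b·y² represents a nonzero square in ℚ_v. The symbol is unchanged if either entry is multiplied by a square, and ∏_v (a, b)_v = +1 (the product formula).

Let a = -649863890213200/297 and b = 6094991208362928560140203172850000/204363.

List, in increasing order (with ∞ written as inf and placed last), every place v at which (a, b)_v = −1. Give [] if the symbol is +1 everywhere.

Mod squares: a ≡ -5199909, b ≡ 53295. Check v ∈ {∞, 2, 3, 5, 11, 13, 17, 19, 23, 29, 31, 37}.
v=11: a=11^-1·(≡6), b=11^5·(≡1) mod 11; (6|11)=-1, (1|11)=+1; (−1)^{-1·5·5}·(-1)^5·(+1)^-1 = +1.
v=31: a=31^1·(≡8), b=31^2·(≡21) mod 31; (8|31)=+1, (21|31)=-1; (−1)^{1·2·15}·(+1)^2·(-1)^1 = -1.
v=19: a=19^2·(≡17), b=19^5·(≡12) mod 19; (17|19)=+1, (12|19)=-1; (−1)^{2·5·9}·(+1)^5·(-1)^2 = +1.
v=17: a=17^1·(≡16), b=17^3·(≡10) mod 17; (16|17)=+1, (10|17)=-1; (−1)^{1·3·8}·(+1)^3·(-1)^1 = -1.
v=5: a=5^2·(≡1), b=5^5·(≡4) mod 5; (1|5)=+1, (4|5)=+1; (−1)^{2·5·2}·(+1)^5·(+1)^2 = +1.
v=3: a=3^-3·(≡1), b=3^-5·(≡2) mod 3; (1|3)=+1, (2|3)=-1; (−1)^{-3·-5·1}·(+1)^-5·(-1)^-3 = +1.
v=23: a=23^1·(≡22), b=23^4·(≡9) mod 23; (22|23)=-1, (9|23)=+1; (−1)^{1·4·11}·(-1)^4·(+1)^1 = +1.
v=29: a=29^0·(≡16), b=29^-2·(≡22) mod 29; (16|29)=+1, (22|29)=+1; (−1)^{0·-2·14}·(+1)^-2·(+1)^0 = +1.
v=37: a=37^0·(≡34), b=37^2·(≡14) mod 37; (34|37)=+1, (14|37)=-1; (−1)^{0·2·18}·(+1)^2·(-1)^0 = +1.
v=∞: -5199909 < 0 and 53295 > 0  ⇒  (a,b)_∞ = +1.
v=2: v_2(a)=4, v_2(b)=4; units ≡ 3, 7 (mod 8); ε·ε+αω+βω = 1·1+4·0+4·1 ≡ 1  ⇒  (a,b)_2 = -1.
v=13: a=13^5·(≡3), b=13^2·(≡8) mod 13; (3|13)=+1, (8|13)=-1; (−1)^{5·2·6}·(+1)^2·(-1)^5 = -1.
(-5199909, 53295 / ℚ) ramifies at {2, 13, 17, 31}: a division algebra.

[2, 13, 17, 31]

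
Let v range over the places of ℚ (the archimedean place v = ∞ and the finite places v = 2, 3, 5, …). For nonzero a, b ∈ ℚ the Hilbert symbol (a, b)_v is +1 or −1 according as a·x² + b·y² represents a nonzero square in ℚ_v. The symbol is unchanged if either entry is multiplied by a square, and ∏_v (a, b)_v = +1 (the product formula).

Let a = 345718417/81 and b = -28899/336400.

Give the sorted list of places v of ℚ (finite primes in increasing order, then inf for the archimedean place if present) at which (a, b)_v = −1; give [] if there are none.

(a, b) ≡ (2857177, -19) mod (ℚ^×)²; places V = {2, 3, 5, 11, 13, 19, 29, 31, 37, 47, 53, ∞}.
(a,b)_13: α=0, u≡6; β=2, v≡2 (mod 13); (6|13)=-1, (2|13)=-1; sign (−1)^0·-1^2·-1^0 = +1.
(a,b)_37: α=1, u≡24; β=0, v≡19 (mod 37); (24|37)=-1, (19|37)=-1; sign (−1)^0·-1^0·-1^1 = -1.
(a,b)_19: α=0, u≡12; β=1, v≡15 (mod 19); (12|19)=-1, (15|19)=-1; sign (−1)^0·-1^1·-1^0 = -1.
(a,b)_3: α=-4, u≡1; β=2, v≡2 (mod 3); (1|3)=+1, (2|3)=-1; sign (−1)^0·+1^2·-1^-4 = +1.
(a,b)_∞: sgn(2857177)=+, sgn(-19)=−, so +1.
(a,b)_2: α=0, β=-4; u≡1, v≡5 (mod 8); ε(u)ε(v)=0·0, αω(v)=0·1, βω(u)=-4·0; sum ≡ 0  ⇒  +1.
(a,b)_53: α=1, u≡27; β=0, v≡22 (mod 53); (27|53)=-1, (22|53)=-1; sign (−1)^0·-1^0·-1^1 = -1.
(a,b)_11: α=2, u≡1; β=0, v≡1 (mod 11); (1|11)=+1, (1|11)=+1; sign (−1)^0·+1^0·+1^2 = +1.
(a,b)_5: α=0, u≡2; β=-2, v≡1 (mod 5); (2|5)=-1, (1|5)=+1; sign (−1)^0·-1^-2·+1^0 = +1.
(a,b)_31: α=1, u≡1; β=0, v≡29 (mod 31); (1|31)=+1, (29|31)=-1; sign (−1)^0·+1^0·-1^1 = -1.
(a,b)_29: α=0, u≡11; β=-2, v≡17 (mod 29); (11|29)=-1, (17|29)=-1; sign (−1)^0·-1^-2·-1^0 = +1.
(a,b)_47: α=1, u≡38; β=0, v≡7 (mod 47); (38|47)=-1, (7|47)=+1; sign (−1)^0·-1^0·+1^1 = +1.
|Ram(2857177, -19)| = 4, even; anisotropic at {19, 31, 37, 53}.

[19, 31, 37, 53]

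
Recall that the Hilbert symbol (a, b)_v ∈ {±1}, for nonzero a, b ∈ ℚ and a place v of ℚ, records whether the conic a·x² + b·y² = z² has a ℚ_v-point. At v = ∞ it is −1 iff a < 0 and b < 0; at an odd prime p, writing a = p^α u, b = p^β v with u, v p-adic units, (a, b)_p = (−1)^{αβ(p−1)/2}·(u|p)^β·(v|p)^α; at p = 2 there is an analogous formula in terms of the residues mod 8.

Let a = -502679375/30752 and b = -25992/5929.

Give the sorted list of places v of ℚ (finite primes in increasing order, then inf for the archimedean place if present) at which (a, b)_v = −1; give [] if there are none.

Mod squares: a ≡ -46, b ≡ -2. Check v ∈ {∞, 2, 3, 5, 7, 11, 17, 19, 23, 31}.
v=11: a=11^2·(≡4), b=11^-2·(≡9) mod 11; (4|11)=+1, (9|11)=+1; (−1)^{2·-2·5}·(+1)^-2·(+1)^2 = +1.
v=5: a=5^4·(≡4), b=5^0·(≡2) mod 5; (4|5)=+1, (2|5)=-1; (−1)^{4·0·2}·(+1)^0·(-1)^4 = +1.
v=2: v_2(a)=-5, v_2(b)=3; units ≡ 1, 7 (mod 8); ε·ε+αω+βω = 0·1+-5·0+3·0 ≡ 0  ⇒  (a,b)_2 = +1.
v=7: a=7^0·(≡5), b=7^-2·(≡3) mod 7; (5|7)=-1, (3|7)=-1; (−1)^{0·-2·3}·(-1)^-2·(-1)^0 = +1.
v=31: a=31^-2·(≡9), b=31^0·(≡6) mod 31; (9|31)=+1, (6|31)=-1; (−1)^{-2·0·15}·(+1)^0·(-1)^-2 = +1.
v=23: a=23^1·(≡10), b=23^0·(≡5) mod 23; (10|23)=-1, (5|23)=-1; (−1)^{1·0·11}·(-1)^0·(-1)^1 = -1.
v=17: a=17^2·(≡3), b=17^0·(≡4) mod 17; (3|17)=-1, (4|17)=+1; (−1)^{2·0·8}·(-1)^0·(+1)^2 = +1.
v=∞: -46 < 0 and -2 < 0  ⇒  (a,b)_∞ = -1.
v=3: a=3^0·(≡2), b=3^2·(≡1) mod 3; (2|3)=-1, (1|3)=+1; (−1)^{0·2·1}·(-1)^2·(+1)^0 = +1.
v=19: a=19^0·(≡11), b=19^2·(≡4) mod 19; (11|19)=+1, (4|19)=+1; (−1)^{0·2·9}·(+1)^2·(+1)^0 = +1.
Ram(-46, -2) = {23, ∞}; no ℚ_23-point on the conic.

[23, inf]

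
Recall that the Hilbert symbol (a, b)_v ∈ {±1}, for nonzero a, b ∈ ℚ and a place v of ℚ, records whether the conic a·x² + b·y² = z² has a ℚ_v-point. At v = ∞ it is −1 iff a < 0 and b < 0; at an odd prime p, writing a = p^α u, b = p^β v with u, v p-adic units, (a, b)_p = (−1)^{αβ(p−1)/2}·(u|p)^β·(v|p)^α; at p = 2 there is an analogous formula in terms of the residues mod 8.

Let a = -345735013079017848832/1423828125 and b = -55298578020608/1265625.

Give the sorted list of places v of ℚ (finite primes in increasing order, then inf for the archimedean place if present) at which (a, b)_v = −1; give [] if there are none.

[2, 5, 29, inf]

Mod squares: a ≡ -303485, b ≡ -17. Check v ∈ {∞, 2, 3, 5, 7, 13, 17, 23, 29}.
v=2: v_2(a)=18, v_2(b)=8; units ≡ 3, 7 (mod 8); ε·ε+αω+βω = 1·1+18·0+8·1 ≡ 1  ⇒  (a,b)_2 = -1.
v=7: a=7^1·(≡5), b=7^0·(≡2) mod 7; (5|7)=-1, (2|7)=+1; (−1)^{1·0·3}·(-1)^0·(+1)^1 = +1.
v=3: a=3^-6·(≡1), b=3^-4·(≡1) mod 3; (1|3)=+1, (1|3)=+1; (−1)^{-6·-4·1}·(+1)^-4·(+1)^-6 = +1.
v=13: a=13^3·(≡1), b=13^4·(≡10) mod 13; (1|13)=+1, (10|13)=+1; (−1)^{3·4·6}·(+1)^4·(+1)^3 = +1.
v=5: a=5^-9·(≡2), b=5^-6·(≡2) mod 5; (2|5)=-1, (2|5)=-1; (−1)^{-9·-6·2}·(-1)^-6·(-1)^-9 = -1.
v=∞: -303485 < 0 and -17 < 0  ⇒  (a,b)_∞ = -1.
v=29: a=29^3·(≡1), b=29^2·(≡8) mod 29; (1|29)=+1, (8|29)=-1; (−1)^{3·2·14}·(+1)^2·(-1)^3 = -1.
v=17: a=17^2·(≡4), b=17^1·(≡2) mod 17; (4|17)=+1, (2|17)=+1; (−1)^{2·1·8}·(+1)^1·(+1)^2 = +1.
v=23: a=23^3·(≡20), b=23^2·(≡18) mod 23; (20|23)=-1, (18|23)=+1; (−1)^{3·2·11}·(-1)^2·(+1)^3 = +1.
(-303485, -17 / ℚ) ramifies at {2, 5, 29, ∞}: a division algebra.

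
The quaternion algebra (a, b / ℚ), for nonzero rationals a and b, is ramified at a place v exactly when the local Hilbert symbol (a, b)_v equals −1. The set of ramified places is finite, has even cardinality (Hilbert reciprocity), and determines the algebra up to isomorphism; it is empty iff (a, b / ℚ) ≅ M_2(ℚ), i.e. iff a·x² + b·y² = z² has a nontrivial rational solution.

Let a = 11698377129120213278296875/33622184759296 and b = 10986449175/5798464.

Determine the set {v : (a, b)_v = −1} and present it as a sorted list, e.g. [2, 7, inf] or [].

Mod squares: a ≡ 34891, b ≡ 3567. Check v ∈ {∞, 2, 3, 5, 7, 13, 23, 29, 37, 41, 43}.
v=3: a=3^12·(≡1), b=3^7·(≡1) mod 3; (1|3)=+1, (1|3)=+1; (−1)^{12·7·1}·(+1)^7·(+1)^12 = +1.
v=7: a=7^-4·(≡3), b=7^-2·(≡2) mod 7; (3|7)=-1, (2|7)=+1; (−1)^{-4·-2·3}·(-1)^-2·(+1)^-4 = +1.
v=13: a=13^4·(≡12), b=13^2·(≡11) mod 13; (12|13)=+1, (11|13)=-1; (−1)^{4·2·6}·(+1)^2·(-1)^4 = +1.
v=23: a=23^1·(≡17), b=23^0·(≡2) mod 23; (17|23)=-1, (2|23)=+1; (−1)^{1·0·11}·(-1)^0·(+1)^1 = +1.
v=2: v_2(a)=-12, v_2(b)=-6; units ≡ 3, 7 (mod 8); ε·ε+αω+βω = 1·1+-12·0+-6·1 ≡ 1  ⇒  (a,b)_2 = -1.
v=41: a=41^3·(≡2), b=41^1·(≡4) mod 41; (2|41)=+1, (4|41)=+1; (−1)^{3·1·20}·(+1)^1·(+1)^3 = +1.
v=∞: 34891 > 0 and 3567 > 0  ⇒  (a,b)_∞ = +1.
v=43: a=43^-4·(≡39), b=43^-2·(≡14) mod 43; (39|43)=-1, (14|43)=+1; (−1)^{-4·-2·21}·(-1)^-2·(+1)^-4 = +1.
v=29: a=29^2·(≡1), b=29^1·(≡9) mod 29; (1|29)=+1, (9|29)=+1; (−1)^{2·1·14}·(+1)^1·(+1)^2 = +1.
v=5: a=5^6·(≡1), b=5^2·(≡3) mod 5; (1|5)=+1, (3|5)=-1; (−1)^{6·2·2}·(+1)^2·(-1)^6 = +1.
v=37: a=37^1·(≡29), b=37^0·(≡32) mod 37; (29|37)=-1, (32|37)=-1; (−1)^{1·0·18}·(-1)^0·(-1)^1 = -1.
Ram(34891, 3567) = {2, 37}; no ℚ_2-point on the conic.

[2, 37]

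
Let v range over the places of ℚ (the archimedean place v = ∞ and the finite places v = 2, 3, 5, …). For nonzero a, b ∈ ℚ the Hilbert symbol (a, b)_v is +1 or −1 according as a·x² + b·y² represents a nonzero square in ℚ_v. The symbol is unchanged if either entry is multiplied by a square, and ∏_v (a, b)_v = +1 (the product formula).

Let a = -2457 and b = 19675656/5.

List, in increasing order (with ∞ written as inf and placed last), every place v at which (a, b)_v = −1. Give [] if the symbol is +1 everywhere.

[3, 5, 11, 13]

Mod squares: a ≡ -273, b ≡ 330. Check v ∈ {∞, 2, 3, 5, 7, 11, 13}.
v=13: a=13^1·(≡6), b=13^2·(≡7) mod 13; (6|13)=-1, (7|13)=-1; (−1)^{1·2·6}·(-1)^2·(-1)^1 = -1.
v=∞: -273 < 0 and 330 > 0  ⇒  (a,b)_∞ = +1.
v=2: v_2(a)=0, v_2(b)=3; units ≡ 7, 5 (mod 8); ε·ε+αω+βω = 1·0+0·1+3·0 ≡ 0  ⇒  (a,b)_2 = +1.
v=11: a=11^0·(≡7), b=11^1·(≡6) mod 11; (7|11)=-1, (6|11)=-1; (−1)^{0·1·5}·(-1)^1·(-1)^0 = -1.
v=3: a=3^3·(≡2), b=3^3·(≡2) mod 3; (2|3)=-1, (2|3)=-1; (−1)^{3·3·1}·(-1)^3·(-1)^3 = -1.
v=7: a=7^1·(≡6), b=7^2·(≡2) mod 7; (6|7)=-1, (2|7)=+1; (−1)^{1·2·3}·(-1)^2·(+1)^1 = +1.
v=5: a=5^0·(≡3), b=5^-1·(≡1) mod 5; (3|5)=-1, (1|5)=+1; (−1)^{0·-1·2}·(-1)^-1·(+1)^0 = -1.
|Ram(-273, 330)| = 4, even; anisotropic at {3, 5, 11, 13}.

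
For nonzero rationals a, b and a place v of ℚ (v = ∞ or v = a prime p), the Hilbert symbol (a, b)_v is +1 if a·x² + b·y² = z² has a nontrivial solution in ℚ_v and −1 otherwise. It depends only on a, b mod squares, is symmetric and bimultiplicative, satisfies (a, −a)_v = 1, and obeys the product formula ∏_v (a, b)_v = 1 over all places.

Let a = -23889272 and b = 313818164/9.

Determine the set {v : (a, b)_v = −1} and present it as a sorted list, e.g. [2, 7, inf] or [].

[2, 11, 23, 37]

Mod squares: a ≡ -49358, b ≡ 271469. Check v ∈ {∞, 2, 3, 11, 17, 23, 29, 37}.
v=37: a=37^1·(≡31), b=37^1·(≡11) mod 37; (31|37)=-1, (11|37)=+1; (−1)^{1·1·18}·(-1)^1·(+1)^1 = -1.
v=∞: -49358 < 0 and 271469 > 0  ⇒  (a,b)_∞ = +1.
v=17: a=17^0·(≡12), b=17^2·(≡2) mod 17; (12|17)=-1, (2|17)=+1; (−1)^{0·2·8}·(-1)^2·(+1)^0 = +1.
v=23: a=23^1·(≡16), b=23^1·(≡18) mod 23; (16|23)=+1, (18|23)=+1; (−1)^{1·1·11}·(+1)^1·(+1)^1 = -1.
v=2: v_2(a)=3, v_2(b)=2; units ≡ 1, 5 (mod 8); ε·ε+αω+βω = 0·0+3·1+2·0 ≡ 1  ⇒  (a,b)_2 = -1.
v=29: a=29^1·(≡6), b=29^1·(≡22) mod 29; (6|29)=+1, (22|29)=+1; (−1)^{1·1·14}·(+1)^1·(+1)^1 = +1.
v=3: a=3^0·(≡1), b=3^-2·(≡2) mod 3; (1|3)=+1, (2|3)=-1; (−1)^{0·-2·1}·(+1)^-2·(-1)^0 = +1.
v=11: a=11^2·(≡7), b=11^1·(≡8) mod 11; (7|11)=-1, (8|11)=-1; (−1)^{2·1·5}·(-1)^1·(-1)^2 = -1.
Ram(-49358, 271469) = {2, 11, 23, 37}; no ℚ_2-point on the conic.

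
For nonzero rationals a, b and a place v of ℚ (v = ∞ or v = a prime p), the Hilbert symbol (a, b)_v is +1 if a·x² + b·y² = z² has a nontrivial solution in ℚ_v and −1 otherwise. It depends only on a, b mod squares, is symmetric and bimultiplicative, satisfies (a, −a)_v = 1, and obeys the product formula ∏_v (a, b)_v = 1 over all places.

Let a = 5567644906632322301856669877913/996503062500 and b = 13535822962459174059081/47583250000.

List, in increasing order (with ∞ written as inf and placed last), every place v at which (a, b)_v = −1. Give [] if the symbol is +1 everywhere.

(a, b) ≡ (36210257, 13) mod (ℚ^×)²; places V = {2, 3, 5, 7, 11, 13, 17, 19, 23, 41, 43, 47, ∞}.
(a,b)_13: α=2, u≡6; β=-1, v≡12 (mod 13); (6|13)=-1, (12|13)=+1; sign (−1)^0·-1^-1·+1^2 = -1.
(a,b)_11: α=-6, u≡8; β=-4, v≡6 (mod 11); (8|11)=-1, (6|11)=-1; sign (−1)^0·-1^-4·-1^-6 = +1.
(a,b)_47: α=3, u≡17; β=2, v≡22 (mod 47); (17|47)=+1, (22|47)=-1; sign (−1)^0·+1^2·-1^3 = -1.
(a,b)_∞: sgn(36210257)=+, sgn(13)=+, so +1.
(a,b)_43: α=3, u≡30; β=2, v≡23 (mod 43); (30|43)=-1, (23|43)=+1; sign (−1)^0·-1^2·+1^3 = +1.
(a,b)_23: α=3, u≡16; β=2, v≡3 (mod 23); (16|23)=+1, (3|23)=+1; sign (−1)^0·+1^2·+1^3 = +1.
(a,b)_2: α=-2, β=-4; u≡1, v≡5 (mod 8); ε(u)ε(v)=0·0, αω(v)=-2·1, βω(u)=-4·0; sum ≡ 0  ⇒  +1.
(a,b)_5: α=-6, u≡3; β=-6, v≡2 (mod 5); (3|5)=-1, (2|5)=-1; sign (−1)^0·-1^-6·-1^-6 = +1.
(a,b)_7: α=4, u≡5; β=2, v≡5 (mod 7); (5|7)=-1, (5|7)=-1; sign (−1)^0·-1^2·-1^4 = +1.
(a,b)_19: α=3, u≡15; β=2, v≡10 (mod 19); (15|19)=-1, (10|19)=-1; sign (−1)^0·-1^2·-1^3 = -1.
(a,b)_17: α=2, u≡16; β=2, v≡9 (mod 17); (16|17)=+1, (9|17)=+1; sign (−1)^0·+1^2·+1^2 = +1.
(a,b)_3: α=-2, u≡2; β=6, v≡1 (mod 3); (2|3)=-1, (1|3)=+1; sign (−1)^0·-1^6·+1^-2 = +1.
(a,b)_41: α=3, u≡31; β=2, v≡34 (mod 41); (31|41)=+1, (34|41)=-1; sign (−1)^0·+1^2·-1^3 = -1.
|Ram(36210257, 13)| = 4, even; anisotropic at {13, 19, 41, 47}.

[13, 19, 41, 47]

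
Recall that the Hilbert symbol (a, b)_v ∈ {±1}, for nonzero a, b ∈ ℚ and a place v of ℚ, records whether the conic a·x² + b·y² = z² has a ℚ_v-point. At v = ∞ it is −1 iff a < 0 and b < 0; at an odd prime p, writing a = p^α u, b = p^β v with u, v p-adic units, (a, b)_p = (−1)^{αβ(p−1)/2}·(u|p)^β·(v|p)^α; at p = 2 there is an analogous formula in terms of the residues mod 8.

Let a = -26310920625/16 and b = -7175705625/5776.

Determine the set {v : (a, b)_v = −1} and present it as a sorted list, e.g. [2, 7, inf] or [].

(a, b) ≡ (-38657, -1275681) mod (ℚ^×)²; places V = {2, 3, 5, 11, 19, 29, 31, 43, ∞}.
(a,b)_31: α=1, u≡30; β=1, v≡30 (mod 31); (30|31)=-1, (30|31)=-1; sign (−1)^1·-1^1·-1^1 = -1.
(a,b)_5: α=4, u≡2; β=4, v≡1 (mod 5); (2|5)=-1, (1|5)=+1; sign (−1)^0·-1^4·+1^4 = +1.
(a,b)_29: α=1, u≡16; β=1, v≡5 (mod 29); (16|29)=+1, (5|29)=+1; sign (−1)^0·+1^1·+1^1 = +1.
(a,b)_11: α=2, u≡2; β=1, v≡8 (mod 11); (2|11)=-1, (8|11)=-1; sign (−1)^0·-1^1·-1^2 = -1.
(a,b)_19: α=0, u≡13; β=-2, v≡7 (mod 19); (13|19)=-1, (7|19)=+1; sign (−1)^0·-1^-2·+1^0 = +1.
(a,b)_3: α=2, u≡1; β=3, v≡2 (mod 3); (1|3)=+1, (2|3)=-1; sign (−1)^0·+1^3·-1^2 = +1.
(a,b)_2: α=-4, β=-4; u≡7, v≡7 (mod 8); ε(u)ε(v)=1·1, αω(v)=-4·0, βω(u)=-4·0; sum ≡ 1  ⇒  -1.
(a,b)_∞: sgn(-38657)=−, sgn(-1275681)=−, so -1.
(a,b)_43: α=1, u≡16; β=1, v≡29 (mod 43); (16|43)=+1, (29|43)=-1; sign (−1)^1·+1^1·-1^1 = +1.
(-38657, -1275681 / ℚ) ramifies at {2, 11, 31, ∞}: a division algebra.

[2, 11, 31, inf]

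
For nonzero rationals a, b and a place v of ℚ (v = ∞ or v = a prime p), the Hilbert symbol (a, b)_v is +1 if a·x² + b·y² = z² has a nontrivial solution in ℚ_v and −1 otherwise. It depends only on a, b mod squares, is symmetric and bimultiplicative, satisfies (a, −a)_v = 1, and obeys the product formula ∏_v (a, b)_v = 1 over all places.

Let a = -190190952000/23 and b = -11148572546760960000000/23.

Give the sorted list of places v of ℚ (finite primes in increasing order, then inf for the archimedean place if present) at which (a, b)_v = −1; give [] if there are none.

[5, 23, 31, 37, 47, inf]

Mod squares: a ≡ -6199535, b ≡ -4255. Check v ∈ {∞, 2, 3, 5, 7, 23, 31, 37, 47}.
v=3: a=3^2·(≡1), b=3^4·(≡2) mod 3; (1|3)=+1, (2|3)=-1; (−1)^{2·4·1}·(+1)^4·(-1)^2 = +1.
v=31: a=31^1·(≡13), b=31^2·(≡30) mod 31; (13|31)=-1, (30|31)=-1; (−1)^{1·2·15}·(-1)^2·(-1)^1 = -1.
v=37: a=37^1·(≡13), b=37^3·(≡10) mod 37; (13|37)=-1, (10|37)=+1; (−1)^{1·3·18}·(-1)^3·(+1)^1 = -1.
v=7: a=7^2·(≡2), b=7^0·(≡2) mod 7; (2|7)=+1, (2|7)=+1; (−1)^{2·0·3}·(+1)^0·(+1)^2 = +1.
v=∞: -6199535 < 0 and -4255 < 0  ⇒  (a,b)_∞ = -1.
v=23: a=23^-1·(≡21), b=23^-1·(≡11) mod 23; (21|23)=-1, (11|23)=-1; (−1)^{-1·-1·11}·(-1)^-1·(-1)^-1 = -1.
v=5: a=5^3·(≡3), b=5^7·(≡4) mod 5; (3|5)=-1, (4|5)=+1; (−1)^{3·7·2}·(-1)^7·(+1)^3 = -1.
v=2: v_2(a)=6, v_2(b)=14; units ≡ 1, 1 (mod 8); ε·ε+αω+βω = 0·0+6·0+14·0 ≡ 0  ⇒  (a,b)_2 = +1.
v=47: a=47^1·(≡25), b=47^2·(≡26) mod 47; (25|47)=+1, (26|47)=-1; (−1)^{1·2·23}·(+1)^2·(-1)^1 = -1.
(-6199535, -4255 / ℚ) ramifies at {5, 23, 31, 37, 47, ∞}: a division algebra.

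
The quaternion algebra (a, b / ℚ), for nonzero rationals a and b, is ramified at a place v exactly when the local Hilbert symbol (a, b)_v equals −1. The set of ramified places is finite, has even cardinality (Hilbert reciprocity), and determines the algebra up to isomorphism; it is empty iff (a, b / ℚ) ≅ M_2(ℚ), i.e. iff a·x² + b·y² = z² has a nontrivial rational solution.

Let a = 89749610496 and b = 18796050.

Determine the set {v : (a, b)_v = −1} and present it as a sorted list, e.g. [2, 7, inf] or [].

[2, 7, 13, 17]

(a, b) ≡ (6, 9282) mod (ℚ^×)²; places V = {2, 3, 5, 7, 13, 17, ∞}.
(a,b)_13: α=2, u≡5; β=1, v≡3 (mod 13); (5|13)=-1, (3|13)=+1; sign (−1)^0·-1^1·+1^2 = -1.
(a,b)_3: α=3, u≡2; β=5, v≡1 (mod 3); (2|3)=-1, (1|3)=+1; sign (−1)^1·-1^5·+1^3 = +1.
(a,b)_2: α=13, β=1; u≡3, v≡1 (mod 8); ε(u)ε(v)=1·0, αω(v)=13·0, βω(u)=1·1; sum ≡ 1  ⇒  -1.
(a,b)_7: α=4, u≡5; β=1, v≡6 (mod 7); (5|7)=-1, (6|7)=-1; sign (−1)^0·-1^1·-1^4 = -1.
(a,b)_5: α=0, u≡1; β=2, v≡2 (mod 5); (1|5)=+1, (2|5)=-1; sign (−1)^0·+1^2·-1^0 = +1.
(a,b)_∞: sgn(6)=+, sgn(9282)=+, so +1.
(a,b)_17: α=0, u≡12; β=1, v≡4 (mod 17); (12|17)=-1, (4|17)=+1; sign (−1)^0·-1^1·+1^0 = -1.
Ram(6, 9282) = {2, 7, 13, 17}; no ℚ_2-point on the conic.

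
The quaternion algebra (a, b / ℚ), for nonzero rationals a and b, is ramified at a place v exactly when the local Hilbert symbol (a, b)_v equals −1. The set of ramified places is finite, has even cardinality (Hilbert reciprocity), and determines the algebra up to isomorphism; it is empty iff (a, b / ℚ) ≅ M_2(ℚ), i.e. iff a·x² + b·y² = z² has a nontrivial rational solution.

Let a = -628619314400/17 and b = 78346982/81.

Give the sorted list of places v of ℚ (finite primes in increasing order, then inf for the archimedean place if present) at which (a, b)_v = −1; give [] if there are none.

(a, b) ≡ (-567358, 1598918) mod (ℚ^×)²; places V = {2, 3, 5, 7, 11, 17, 31, 37, 41, ∞}.
(a,b)_41: α=1, u≡32; β=1, v≡26 (mod 41); (32|41)=+1, (26|41)=-1; sign (−1)^0·+1^1·-1^1 = -1.
(a,b)_31: α=2, u≡28; β=1, v≡9 (mod 31); (28|31)=+1, (9|31)=+1; sign (−1)^0·+1^1·+1^2 = +1.
(a,b)_7: α=2, u≡6; β=2, v≡5 (mod 7); (6|7)=-1, (5|7)=-1; sign (−1)^0·-1^2·-1^2 = +1.
(a,b)_2: α=5, β=1; u≡1, v≡3 (mod 8); ε(u)ε(v)=0·1, αω(v)=5·1, βω(u)=1·0; sum ≡ 1  ⇒  -1.
(a,b)_17: α=-1, u≡10; β=1, v≡5 (mod 17); (10|17)=-1, (5|17)=-1; sign (−1)^0·-1^1·-1^-1 = +1.
(a,b)_37: α=1, u≡7; β=1, v≡23 (mod 37); (7|37)=+1, (23|37)=-1; sign (−1)^0·+1^1·-1^1 = -1.
(a,b)_∞: sgn(-567358)=−, sgn(1598918)=+, so +1.
(a,b)_5: α=2, u≡2; β=0, v≡2 (mod 5); (2|5)=-1, (2|5)=-1; sign (−1)^0·-1^0·-1^2 = +1.
(a,b)_3: α=0, u≡2; β=-4, v≡2 (mod 3); (2|3)=-1, (2|3)=-1; sign (−1)^0·-1^-4·-1^0 = +1.
(a,b)_11: α=1, u≡1; β=0, v≡8 (mod 11); (1|11)=+1, (8|11)=-1; sign (−1)^0·+1^0·-1^1 = -1.
(-567358, 1598918 / ℚ) ramifies at {2, 11, 37, 41}: a division algebra.

[2, 11, 37, 41]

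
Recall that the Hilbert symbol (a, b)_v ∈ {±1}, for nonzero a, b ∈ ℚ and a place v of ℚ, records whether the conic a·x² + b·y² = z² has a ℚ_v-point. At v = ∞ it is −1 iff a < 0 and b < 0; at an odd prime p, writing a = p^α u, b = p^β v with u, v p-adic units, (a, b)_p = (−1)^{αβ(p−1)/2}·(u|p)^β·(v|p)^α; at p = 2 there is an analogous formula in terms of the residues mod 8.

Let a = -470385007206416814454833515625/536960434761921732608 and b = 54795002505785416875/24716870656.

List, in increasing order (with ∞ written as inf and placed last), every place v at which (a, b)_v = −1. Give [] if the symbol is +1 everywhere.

[3, 5, 11, 13]

(a, b) ≡ (-1193010, 100947) mod (ℚ^×)²; places V = {2, 3, 5, 7, 11, 13, 17, 19, 23, 31, 41, ∞}.
(a,b)_∞: sgn(-1193010)=−, sgn(100947)=+, so +1.
(a,b)_13: α=3, u≡3; β=2, v≡5 (mod 13); (3|13)=+1, (5|13)=-1; sign (−1)^0·+1^2·-1^3 = -1.
(a,b)_7: α=9, u≡5; β=7, v≡1 (mod 7); (5|7)=-1, (1|7)=+1; sign (−1)^1·-1^7·+1^9 = +1.
(a,b)_2: α=-13, β=-10; u≡7, v≡3 (mod 8); ε(u)ε(v)=1·1, αω(v)=-13·1, βω(u)=-10·0; sum ≡ 0  ⇒  +1.
(a,b)_5: α=7, u≡2; β=4, v≡2 (mod 5); (2|5)=-1, (2|5)=-1; sign (−1)^0·-1^4·-1^7 = -1.
(a,b)_19: α=3, u≡11; β=3, v≡14 (mod 19); (11|19)=+1, (14|19)=-1; sign (−1)^1·+1^3·-1^3 = +1.
(a,b)_31: α=-2, u≡9; β=0, v≡26 (mod 31); (9|31)=+1, (26|31)=-1; sign (−1)^0·+1^0·-1^-2 = +1.
(a,b)_11: α=6, u≡7; β=3, v≡1 (mod 11); (7|11)=-1, (1|11)=+1; sign (−1)^0·-1^3·+1^6 = -1.
(a,b)_23: α=1, u≡6; β=1, v≡19 (mod 23); (6|23)=+1, (19|23)=-1; sign (−1)^1·+1^1·-1^1 = +1.
(a,b)_41: α=-4, u≡5; β=0, v≡4 (mod 41); (5|41)=+1, (4|41)=+1; sign (−1)^0·+1^0·+1^-4 = +1.
(a,b)_17: α=-6, u≡2; β=-6, v≡4 (mod 17); (2|17)=+1, (4|17)=+1; sign (−1)^0·+1^-6·+1^-6 = +1.
(a,b)_3: α=5, u≡1; β=1, v≡1 (mod 3); (1|3)=+1, (1|3)=+1; sign (−1)^1·+1^1·+1^5 = -1.
Ram(-1193010, 100947) = {3, 5, 11, 13}; no ℚ_3-point on the conic.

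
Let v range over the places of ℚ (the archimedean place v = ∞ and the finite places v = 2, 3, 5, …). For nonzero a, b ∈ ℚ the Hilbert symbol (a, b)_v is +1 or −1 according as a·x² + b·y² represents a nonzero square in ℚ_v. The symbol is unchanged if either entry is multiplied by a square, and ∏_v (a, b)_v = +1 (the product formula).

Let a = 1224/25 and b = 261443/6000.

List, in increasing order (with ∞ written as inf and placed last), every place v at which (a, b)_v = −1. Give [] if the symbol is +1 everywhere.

Mod squares: a ≡ 34, b ≡ 23205. Check v ∈ {∞, 2, 3, 5, 7, 13, 17}.
v=17: a=17^1·(≡9), b=17^1·(≡6) mod 17; (9|17)=+1, (6|17)=-1; (−1)^{1·1·8}·(+1)^1·(-1)^1 = -1.
v=∞: 34 > 0 and 23205 > 0  ⇒  (a,b)_∞ = +1.
v=7: a=7^0·(≡5), b=7^1·(≡4) mod 7; (5|7)=-1, (4|7)=+1; (−1)^{0·1·3}·(-1)^1·(+1)^0 = -1.
v=5: a=5^-2·(≡4), b=5^-3·(≡1) mod 5; (4|5)=+1, (1|5)=+1; (−1)^{-2·-3·2}·(+1)^-3·(+1)^-2 = +1.
v=13: a=13^0·(≡11), b=13^3·(≡4) mod 13; (11|13)=-1, (4|13)=+1; (−1)^{0·3·6}·(-1)^3·(+1)^0 = -1.
v=2: v_2(a)=3, v_2(b)=-4; units ≡ 1, 5 (mod 8); ε·ε+αω+βω = 0·0+3·1+-4·0 ≡ 1  ⇒  (a,b)_2 = -1.
v=3: a=3^2·(≡1), b=3^-1·(≡1) mod 3; (1|3)=+1, (1|3)=+1; (−1)^{2·-1·1}·(+1)^-1·(+1)^2 = +1.
Ram(34, 23205) = {2, 7, 13, 17}; no ℚ_2-point on the conic.

[2, 7, 13, 17]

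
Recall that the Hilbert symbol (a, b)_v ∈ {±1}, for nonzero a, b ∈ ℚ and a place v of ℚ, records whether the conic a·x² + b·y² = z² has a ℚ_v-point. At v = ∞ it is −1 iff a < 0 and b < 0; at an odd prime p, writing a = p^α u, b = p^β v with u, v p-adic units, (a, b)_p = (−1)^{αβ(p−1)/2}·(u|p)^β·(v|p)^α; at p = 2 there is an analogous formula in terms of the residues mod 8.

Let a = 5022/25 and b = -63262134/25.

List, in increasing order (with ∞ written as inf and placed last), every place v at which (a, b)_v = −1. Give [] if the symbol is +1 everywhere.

[2, 3, 17, 31]

Mod squares: a ≡ 62, b ≡ -781014. Check v ∈ {∞, 2, 3, 5, 13, 17, 19, 31}.
v=2: v_2(a)=1, v_2(b)=1; units ≡ 7, 5 (mod 8); ε·ε+αω+βω = 1·0+1·1+1·0 ≡ 1  ⇒  (a,b)_2 = -1.
v=31: a=31^1·(≡4), b=31^1·(≡18) mod 31; (4|31)=+1, (18|31)=+1; (−1)^{1·1·15}·(+1)^1·(+1)^1 = -1.
v=5: a=5^-2·(≡2), b=5^-2·(≡1) mod 5; (2|5)=-1, (1|5)=+1; (−1)^{-2·-2·2}·(-1)^-2·(+1)^-2 = +1.
v=19: a=19^0·(≡1), b=19^1·(≡2) mod 19; (1|19)=+1, (2|19)=-1; (−1)^{0·1·9}·(+1)^1·(-1)^0 = +1.
v=∞: 62 > 0 and -781014 < 0  ⇒  (a,b)_∞ = +1.
v=3: a=3^4·(≡2), b=3^5·(≡2) mod 3; (2|3)=-1, (2|3)=-1; (−1)^{4·5·1}·(-1)^5·(-1)^4 = -1.
v=17: a=17^0·(≡3), b=17^1·(≡4) mod 17; (3|17)=-1, (4|17)=+1; (−1)^{0·1·8}·(-1)^1·(+1)^0 = -1.
v=13: a=13^0·(≡9), b=13^1·(≡2) mod 13; (9|13)=+1, (2|13)=-1; (−1)^{0·1·6}·(+1)^1·(-1)^0 = +1.
(62, -781014 / ℚ) ramifies at {2, 3, 17, 31}: a division algebra.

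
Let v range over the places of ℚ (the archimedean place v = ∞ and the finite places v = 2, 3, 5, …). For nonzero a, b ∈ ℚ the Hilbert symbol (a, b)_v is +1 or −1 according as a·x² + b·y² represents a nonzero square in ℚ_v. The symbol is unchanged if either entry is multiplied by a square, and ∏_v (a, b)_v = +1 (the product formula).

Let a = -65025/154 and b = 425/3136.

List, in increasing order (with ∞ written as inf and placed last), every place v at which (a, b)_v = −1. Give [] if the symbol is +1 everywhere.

[7, 11]

(a, b) ≡ (-154, 17) mod (ℚ^×)²; places V = {2, 3, 5, 7, 11, 17, ∞}.
(a,b)_5: α=2, u≡1; β=2, v≡2 (mod 5); (1|5)=+1, (2|5)=-1; sign (−1)^0·+1^2·-1^2 = +1.
(a,b)_∞: sgn(-154)=−, sgn(17)=+, so +1.
(a,b)_17: α=2, u≡13; β=1, v≡1 (mod 17); (13|17)=+1, (1|17)=+1; sign (−1)^0·+1^1·+1^2 = +1.
(a,b)_11: α=-1, u≡6; β=0, v≡7 (mod 11); (6|11)=-1, (7|11)=-1; sign (−1)^0·-1^0·-1^-1 = -1.
(a,b)_3: α=2, u≡2; β=0, v≡2 (mod 3); (2|3)=-1, (2|3)=-1; sign (−1)^0·-1^0·-1^2 = +1.
(a,b)_7: α=-1, u≡5; β=-2, v≡5 (mod 7); (5|7)=-1, (5|7)=-1; sign (−1)^0·-1^-2·-1^-1 = -1.
(a,b)_2: α=-1, β=-6; u≡3, v≡1 (mod 8); ε(u)ε(v)=1·0, αω(v)=-1·0, βω(u)=-6·1; sum ≡ 0  ⇒  +1.
(-154, 17 / ℚ) ramifies at {7, 11}: a division algebra.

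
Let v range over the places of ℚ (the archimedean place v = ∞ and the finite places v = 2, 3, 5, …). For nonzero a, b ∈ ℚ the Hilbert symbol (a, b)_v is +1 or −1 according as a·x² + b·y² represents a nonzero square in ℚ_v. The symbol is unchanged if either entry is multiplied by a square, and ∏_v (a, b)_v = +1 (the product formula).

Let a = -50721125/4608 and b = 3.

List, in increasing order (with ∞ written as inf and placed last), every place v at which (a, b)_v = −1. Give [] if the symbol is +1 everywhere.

[3, 5]

(a, b) ≡ (-10, 3) mod (ℚ^×)²; places V = {2, 3, 5, 7, 13, ∞}.
(a,b)_5: α=3, u≡2; β=0, v≡3 (mod 5); (2|5)=-1, (3|5)=-1; sign (−1)^0·-1^0·-1^3 = -1.
(a,b)_∞: sgn(-10)=−, sgn(3)=+, so +1.
(a,b)_13: α=2, u≡1; β=0, v≡3 (mod 13); (1|13)=+1, (3|13)=+1; sign (−1)^0·+1^0·+1^2 = +1.
(a,b)_3: α=-2, u≡2; β=1, v≡1 (mod 3); (2|3)=-1, (1|3)=+1; sign (−1)^0·-1^1·+1^-2 = -1.
(a,b)_7: α=4, u≡4; β=0, v≡3 (mod 7); (4|7)=+1, (3|7)=-1; sign (−1)^0·+1^0·-1^4 = +1.
(a,b)_2: α=-9, β=0; u≡3, v≡3 (mod 8); ε(u)ε(v)=1·1, αω(v)=-9·1, βω(u)=0·1; sum ≡ 0  ⇒  +1.
(-10, 3 / ℚ) ramifies at {3, 5}: a division algebra.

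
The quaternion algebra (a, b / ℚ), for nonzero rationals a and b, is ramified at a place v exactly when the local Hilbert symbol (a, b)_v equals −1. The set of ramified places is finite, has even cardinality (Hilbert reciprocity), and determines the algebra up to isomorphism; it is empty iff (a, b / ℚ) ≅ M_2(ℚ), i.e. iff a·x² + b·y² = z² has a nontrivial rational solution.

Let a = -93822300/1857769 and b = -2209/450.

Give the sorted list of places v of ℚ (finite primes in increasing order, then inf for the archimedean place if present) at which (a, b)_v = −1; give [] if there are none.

[13, inf]

Mod squares: a ≡ -143, b ≡ -2. Check v ∈ {∞, 2, 3, 5, 11, 13, 29, 47}.
v=2: v_2(a)=2, v_2(b)=-1; units ≡ 1, 7 (mod 8); ε·ε+αω+βω = 0·1+2·0+-1·0 ≡ 0  ⇒  (a,b)_2 = +1.
v=29: a=29^-2·(≡19), b=29^0·(≡19) mod 29; (19|29)=-1, (19|29)=-1; (−1)^{-2·0·14}·(-1)^0·(-1)^-2 = +1.
v=13: a=13^1·(≡8), b=13^0·(≡5) mod 13; (8|13)=-1, (5|13)=-1; (−1)^{1·0·6}·(-1)^0·(-1)^1 = -1.
v=47: a=47^-2·(≡39), b=47^2·(≡40) mod 47; (39|47)=-1, (40|47)=-1; (−1)^{-2·2·23}·(-1)^2·(-1)^-2 = +1.
v=3: a=3^8·(≡1), b=3^-2·(≡1) mod 3; (1|3)=+1, (1|3)=+1; (−1)^{8·-2·1}·(+1)^-2·(+1)^8 = +1.
v=5: a=5^2·(≡2), b=5^-2·(≡2) mod 5; (2|5)=-1, (2|5)=-1; (−1)^{2·-2·2}·(-1)^-2·(-1)^2 = +1.
v=11: a=11^1·(≡1), b=11^0·(≡9) mod 11; (1|11)=+1, (9|11)=+1; (−1)^{1·0·5}·(+1)^0·(+1)^1 = +1.
v=∞: -143 < 0 and -2 < 0  ⇒  (a,b)_∞ = -1.
(-143, -2 / ℚ) ramifies at {13, ∞}: a division algebra.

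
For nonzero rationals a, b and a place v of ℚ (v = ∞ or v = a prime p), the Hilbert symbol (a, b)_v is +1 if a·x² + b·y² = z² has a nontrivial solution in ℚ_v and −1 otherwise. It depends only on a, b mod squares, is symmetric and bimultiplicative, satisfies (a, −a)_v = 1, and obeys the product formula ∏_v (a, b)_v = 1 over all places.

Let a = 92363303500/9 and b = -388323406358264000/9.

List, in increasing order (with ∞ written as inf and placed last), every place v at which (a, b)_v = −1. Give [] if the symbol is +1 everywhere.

[13, 19, 37, 41]

Mod squares: a ≡ 923633035, b ≡ -3515. Check v ∈ {∞, 2, 3, 5, 13, 17, 19, 29, 37, 41}.
v=∞: 923633035 > 0 and -3515 < 0  ⇒  (a,b)_∞ = +1.
v=19: a=19^1·(≡7), b=19^1·(≡17) mod 19; (7|19)=+1, (17|19)=+1; (−1)^{1·1·9}·(+1)^1·(+1)^1 = -1.
v=5: a=5^3·(≡2), b=5^3·(≡2) mod 5; (2|5)=-1, (2|5)=-1; (−1)^{3·3·2}·(-1)^3·(-1)^3 = +1.
v=17: a=17^1·(≡13), b=17^2·(≡1) mod 17; (13|17)=+1, (1|17)=+1; (−1)^{1·2·8}·(+1)^2·(+1)^1 = +1.
v=13: a=13^1·(≡3), b=13^2·(≡5) mod 13; (3|13)=+1, (5|13)=-1; (−1)^{1·2·6}·(+1)^2·(-1)^1 = -1.
v=2: v_2(a)=2, v_2(b)=6; units ≡ 3, 5 (mod 8); ε·ε+αω+βω = 1·0+2·1+6·1 ≡ 0  ⇒  (a,b)_2 = +1.
v=3: a=3^-2·(≡1), b=3^-2·(≡1) mod 3; (1|3)=+1, (1|3)=+1; (−1)^{-2·-2·1}·(+1)^-2·(+1)^-2 = +1.
v=29: a=29^1·(≡16), b=29^2·(≡7) mod 29; (16|29)=+1, (7|29)=+1; (−1)^{1·2·14}·(+1)^2·(+1)^1 = +1.
v=37: a=37^1·(≡5), b=37^1·(≡30) mod 37; (5|37)=-1, (30|37)=+1; (−1)^{1·1·18}·(-1)^1·(+1)^1 = -1.
v=41: a=41^1·(≡1), b=41^2·(≡38) mod 41; (1|41)=+1, (38|41)=-1; (−1)^{1·2·20}·(+1)^2·(-1)^1 = -1.
(923633035, -3515 / ℚ) ramifies at {13, 19, 37, 41}: a division algebra.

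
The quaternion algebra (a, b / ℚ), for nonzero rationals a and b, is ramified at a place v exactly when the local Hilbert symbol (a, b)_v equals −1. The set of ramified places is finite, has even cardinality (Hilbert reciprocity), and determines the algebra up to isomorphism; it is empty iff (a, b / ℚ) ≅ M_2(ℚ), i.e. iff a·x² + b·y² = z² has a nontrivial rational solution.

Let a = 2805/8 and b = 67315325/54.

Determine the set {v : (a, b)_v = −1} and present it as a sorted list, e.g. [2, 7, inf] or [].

Mod squares: a ≡ 5610, b ≡ 462. Check v ∈ {∞, 2, 3, 5, 7, 11, 17}.
v=3: a=3^1·(≡1), b=3^-3·(≡1) mod 3; (1|3)=+1, (1|3)=+1; (−1)^{1·-3·1}·(+1)^-3·(+1)^1 = -1.
v=17: a=17^1·(≡10), b=17^2·(≡14) mod 17; (10|17)=-1, (14|17)=-1; (−1)^{1·2·8}·(-1)^2·(-1)^1 = -1.
v=11: a=11^1·(≡3), b=11^3·(≡3) mod 11; (3|11)=+1, (3|11)=+1; (−1)^{1·3·5}·(+1)^3·(+1)^1 = -1.
v=∞: 5610 > 0 and 462 > 0  ⇒  (a,b)_∞ = +1.
v=7: a=7^0·(≡5), b=7^1·(≡3) mod 7; (5|7)=-1, (3|7)=-1; (−1)^{0·1·3}·(-1)^1·(-1)^0 = -1.
v=5: a=5^1·(≡2), b=5^2·(≡2) mod 5; (2|5)=-1, (2|5)=-1; (−1)^{1·2·2}·(-1)^2·(-1)^1 = -1.
v=2: v_2(a)=-3, v_2(b)=-1; units ≡ 5, 7 (mod 8); ε·ε+αω+βω = 0·1+-3·0+-1·1 ≡ 1  ⇒  (a,b)_2 = -1.
Ram(5610, 462) = {2, 3, 5, 7, 11, 17}; no ℚ_2-point on the conic.

[2, 3, 5, 7, 11, 17]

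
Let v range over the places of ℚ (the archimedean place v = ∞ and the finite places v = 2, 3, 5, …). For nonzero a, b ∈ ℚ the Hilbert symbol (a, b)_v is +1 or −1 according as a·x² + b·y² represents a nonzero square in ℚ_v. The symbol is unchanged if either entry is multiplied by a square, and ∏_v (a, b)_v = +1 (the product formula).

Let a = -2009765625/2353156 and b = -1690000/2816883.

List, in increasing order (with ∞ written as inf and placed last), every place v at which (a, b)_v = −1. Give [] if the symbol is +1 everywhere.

[5, inf]

Mod squares: a ≡ -105, b ≡ -3. Check v ∈ {∞, 2, 3, 5, 7, 13, 17, 19, 59}.
v=59: a=59^-2·(≡39), b=59^0·(≡23) mod 59; (39|59)=-1, (23|59)=-1; (−1)^{-2·0·29}·(-1)^0·(-1)^-2 = +1.
v=19: a=19^0·(≡9), b=19^-2·(≡17) mod 19; (9|19)=+1, (17|19)=+1; (−1)^{0·-2·9}·(+1)^-2·(+1)^0 = +1.
v=17: a=17^0·(≡6), b=17^-2·(≡12) mod 17; (6|17)=-1, (12|17)=-1; (−1)^{0·-2·8}·(-1)^-2·(-1)^0 = +1.
v=7: a=7^3·(≡3), b=7^0·(≡4) mod 7; (3|7)=-1, (4|7)=+1; (−1)^{3·0·3}·(-1)^0·(+1)^3 = +1.
v=2: v_2(a)=-2, v_2(b)=4; units ≡ 7, 5 (mod 8); ε·ε+αω+βω = 1·0+-2·1+4·0 ≡ 0  ⇒  (a,b)_2 = +1.
v=∞: -105 < 0 and -3 < 0  ⇒  (a,b)_∞ = -1.
v=13: a=13^-2·(≡3), b=13^2·(≡9) mod 13; (3|13)=+1, (9|13)=+1; (−1)^{-2·2·6}·(+1)^2·(+1)^-2 = +1.
v=5: a=5^9·(≡1), b=5^4·(≡2) mod 5; (1|5)=+1, (2|5)=-1; (−1)^{9·4·2}·(+1)^4·(-1)^9 = -1.
v=3: a=3^1·(≡1), b=3^-3·(≡2) mod 3; (1|3)=+1, (2|3)=-1; (−1)^{1·-3·1}·(+1)^-3·(-1)^1 = +1.
Ram(-105, -3) = {5, ∞}; no ℚ_5-point on the conic.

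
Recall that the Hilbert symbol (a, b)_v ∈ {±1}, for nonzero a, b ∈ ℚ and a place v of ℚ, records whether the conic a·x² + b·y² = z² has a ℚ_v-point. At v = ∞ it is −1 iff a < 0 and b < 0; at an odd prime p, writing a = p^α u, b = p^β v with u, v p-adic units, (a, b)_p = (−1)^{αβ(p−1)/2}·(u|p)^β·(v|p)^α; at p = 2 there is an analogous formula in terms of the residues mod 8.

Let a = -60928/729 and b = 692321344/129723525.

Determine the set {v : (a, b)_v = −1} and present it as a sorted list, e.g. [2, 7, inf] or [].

[2, 17]

(a, b) ≡ (-238, 29) mod (ℚ^×)²; places V = {2, 3, 5, 7, 11, 13, 17, 23, 29, 47, ∞}.
(a,b)_11: α=0, u≡4; β=2, v≡10 (mod 11); (4|11)=+1, (10|11)=-1; sign (−1)^0·+1^2·-1^0 = +1.
(a,b)_∞: sgn(-238)=−, sgn(29)=+, so +1.
(a,b)_17: α=1, u≡7; β=0, v≡5 (mod 17); (7|17)=-1, (5|17)=-1; sign (−1)^0·-1^0·-1^1 = -1.
(a,b)_47: α=0, u≡15; β=-2, v≡20 (mod 47); (15|47)=-1, (20|47)=-1; sign (−1)^0·-1^-2·-1^0 = +1.
(a,b)_7: α=1, u≡4; β=0, v≡1 (mod 7); (4|7)=+1, (1|7)=+1; sign (−1)^0·+1^0·+1^1 = +1.
(a,b)_2: α=9, β=6; u≡1, v≡5 (mod 8); ε(u)ε(v)=0·0, αω(v)=9·1, βω(u)=6·0; sum ≡ 1  ⇒  -1.
(a,b)_3: α=-6, u≡2; β=-4, v≡2 (mod 3); (2|3)=-1, (2|3)=-1; sign (−1)^0·-1^-4·-1^-6 = +1.
(a,b)_13: α=0, u≡3; β=2, v≡9 (mod 13); (3|13)=+1, (9|13)=+1; sign (−1)^0·+1^2·+1^0 = +1.
(a,b)_5: α=0, u≡3; β=-2, v≡4 (mod 5); (3|5)=-1, (4|5)=+1; sign (−1)^0·-1^-2·+1^0 = +1.
(a,b)_23: α=0, u≡10; β=2, v≡6 (mod 23); (10|23)=-1, (6|23)=+1; sign (−1)^0·-1^2·+1^0 = +1.
(a,b)_29: α=0, u≡22; β=-1, v≡13 (mod 29); (22|29)=+1, (13|29)=+1; sign (−1)^0·+1^-1·+1^0 = +1.
Ram(-238, 29) = {2, 17}; no ℚ_2-point on the conic.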